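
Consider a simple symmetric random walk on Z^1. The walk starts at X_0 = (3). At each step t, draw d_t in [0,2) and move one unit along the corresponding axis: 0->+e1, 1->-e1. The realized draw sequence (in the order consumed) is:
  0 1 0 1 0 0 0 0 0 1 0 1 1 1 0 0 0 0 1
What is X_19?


t=0: X=(3), d=0 → +e1, X_1=(4)
t=1: X=(4), d=1 → -e1, X_2=(3)
t=2: X=(3), d=0 → +e1, X_3=(4)
t=3: X=(4), d=1 → -e1, X_4=(3)
t=4: X=(3), d=0 → +e1, X_5=(4)
t=5: X=(4), d=0 → +e1, X_6=(5)
t=6: X=(5), d=0 → +e1, X_7=(6)
t=7: X=(6), d=0 → +e1, X_8=(7)
t=8: X=(7), d=0 → +e1, X_9=(8)
t=9: X=(8), d=1 → -e1, X_10=(7)
t=10: X=(7), d=0 → +e1, X_11=(8)
t=11: X=(8), d=1 → -e1, X_12=(7)
t=12: X=(7), d=1 → -e1, X_13=(6)
t=13: X=(6), d=1 → -e1, X_14=(5)
t=14: X=(5), d=0 → +e1, X_15=(6)
t=15: X=(6), d=0 → +e1, X_16=(7)
t=16: X=(7), d=0 → +e1, X_17=(8)
t=17: X=(8), d=0 → +e1, X_18=(9)
t=18: X=(9), d=1 → -e1, X_19=(8)

(8)


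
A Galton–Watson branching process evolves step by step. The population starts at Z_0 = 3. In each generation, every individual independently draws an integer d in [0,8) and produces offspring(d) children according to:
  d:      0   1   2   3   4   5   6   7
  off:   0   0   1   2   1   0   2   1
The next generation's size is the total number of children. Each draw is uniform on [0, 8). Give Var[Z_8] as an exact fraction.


Outcome values over d=0..7: [0, 0, 1, 2, 1, 0, 2, 1]
Σy = 7, Σy² = 11, M = 8
μ = 7/8 = 7/8,  σ² = 11/8 − (7/8)² = 39/64
V_0 = 0, E_0 = 3
V_1 = 39/64·E_0 + (7/8)²·V_0 = 117/64;  E_1 = 21/8
V_2 = 39/64·E_1 + (7/8)²·V_1 = 12285/4096;  E_2 = 147/64
V_3 = 39/64·E_2 + (7/8)²·V_2 = 968877/262144;  E_3 = 1029/512
V_4 = 39/64·E_3 + (7/8)²·V_3 = 68022045/16777216;  E_4 = 7203/4096
V_5 = 39/64·E_4 + (7/8)²·V_4 = 4483716237/1073741824;  E_5 = 50421/32768
V_6 = 39/64·E_5 + (7/8)²·V_5 = 284137713405/68719476736;  E_6 = 352947/262144
V_7 = 39/64·E_6 + (7/8)²·V_6 = 17531142553197/4398046511104;  E_7 = 2470629/2097152
V_8 = 39/64·E_7 + (7/8)²·V_7 = 1061096082502365/281474976710656;  E_8 = 17294403/16777216

1061096082502365/281474976710656


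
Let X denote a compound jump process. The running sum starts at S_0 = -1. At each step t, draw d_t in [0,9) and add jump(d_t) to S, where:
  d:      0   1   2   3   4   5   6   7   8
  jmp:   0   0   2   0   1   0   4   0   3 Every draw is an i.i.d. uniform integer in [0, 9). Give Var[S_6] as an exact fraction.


Outcome values over d=0..8: [0, 0, 2, 0, 1, 0, 4, 0, 3]
Σy = 10, Σy² = 30, M = 9
μ = 10/9 = 10/9,  σ² = 30/9 − (10/9)² = 170/81
Independent increments: Var[S_6] = 6·σ² = 6·(170/81) = 340/27

340/27


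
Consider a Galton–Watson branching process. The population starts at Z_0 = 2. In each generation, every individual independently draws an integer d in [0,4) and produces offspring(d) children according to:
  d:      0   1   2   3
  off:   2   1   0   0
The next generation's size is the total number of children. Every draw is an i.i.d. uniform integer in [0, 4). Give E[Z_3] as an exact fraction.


Outcome values over d=0..3: [2, 1, 0, 0]
Σy = 3, Σy² = 5, M = 4
μ = 3/4 = 3/4,  σ² = 5/4 − (3/4)² = 11/16
E[Z_0] = 2
E[Z_1] = 3/4·E[Z_0] = 3/2
E[Z_2] = 3/4·E[Z_1] = 9/8
E[Z_3] = 3/4·E[Z_2] = 27/32

27/32


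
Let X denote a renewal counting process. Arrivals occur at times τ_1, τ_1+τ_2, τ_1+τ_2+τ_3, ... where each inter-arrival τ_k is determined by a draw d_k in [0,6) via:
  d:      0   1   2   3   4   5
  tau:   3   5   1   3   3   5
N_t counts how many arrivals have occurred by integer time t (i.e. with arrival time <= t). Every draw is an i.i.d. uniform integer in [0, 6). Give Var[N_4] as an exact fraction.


886343/1679616

Inter-arrival values over d=0..5: [3, 5, 1, 3, 3, 5]
Each d has probability 1/6, so the pmf of τ is: f(1) = 1/6, f(3) = 1/2, f(5) = 1/3
Let p_n(j) = P(N_n = j), with p_0 = [1]. Condition on τ_1: p_n(0) = P(τ > n), and for j >= 1, p_n(j) = Σ_{k<=n} f(k)·p_{n−k}(j−1)
p_1 = [5/6, 1/6]  (j = 0..1)
p_2 = [5/6, 5/36, 1/36]  (j = 0..2)
p_3 = [1/3, 23/36, 5/216, 1/216]  (j = 0..3)
p_4 = [1/3, 17/36, 41/216, 5/1296, 1/1296]  (j = 0..4)
E[N_4] = Σ j·p_4(j) = 1123/1296;  E[N_4²] = Σ j²·p_4(j) = 1657/1296
Var[N_4] = 1657/1296 − (1123/1296)² = 886343/1679616


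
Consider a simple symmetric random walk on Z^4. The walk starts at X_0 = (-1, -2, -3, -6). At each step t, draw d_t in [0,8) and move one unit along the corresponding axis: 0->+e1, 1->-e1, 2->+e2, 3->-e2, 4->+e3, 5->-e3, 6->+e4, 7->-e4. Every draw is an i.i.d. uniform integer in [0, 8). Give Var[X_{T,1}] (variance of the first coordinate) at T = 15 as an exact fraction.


Outcome values over d=0..7: [1, -1, 0, 0, 0, 0, 0, 0]
Σy = 0, Σy² = 2, M = 8
μ = 0/8 = 0,  σ² = 2/8 − (0)² = 1/4
Independent increments: Var[X_15] = 15·σ² = 15·(1/4) = 15/4

15/4


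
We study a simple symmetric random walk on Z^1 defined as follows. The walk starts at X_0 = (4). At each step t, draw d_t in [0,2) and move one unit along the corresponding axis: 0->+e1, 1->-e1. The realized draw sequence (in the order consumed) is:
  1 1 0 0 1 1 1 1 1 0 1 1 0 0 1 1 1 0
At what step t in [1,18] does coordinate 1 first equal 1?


t=0: X=(4), d=1 → -e1, X_1=(3)
t=1: X=(3), d=1 → -e1, X_2=(2)
t=2: X=(2), d=0 → +e1, X_3=(3)
t=3: X=(3), d=0 → +e1, X_4=(4)
t=4: X=(4), d=1 → -e1, X_5=(3)
t=5: X=(3), d=1 → -e1, X_6=(2)
t=6: X=(2), d=1 → -e1, X_7=(1)
t=7: X=(1), d=1 → -e1, X_8=(0)
t=8: X=(0), d=1 → -e1, X_9=(-1)
t=9: X=(-1), d=0 → +e1, X_10=(0)
t=10: X=(0), d=1 → -e1, X_11=(-1)
t=11: X=(-1), d=1 → -e1, X_12=(-2)
t=12: X=(-2), d=0 → +e1, X_13=(-1)
t=13: X=(-1), d=0 → +e1, X_14=(0)
t=14: X=(0), d=1 → -e1, X_15=(-1)
t=15: X=(-1), d=1 → -e1, X_16=(-2)
t=16: X=(-2), d=1 → -e1, X_17=(-3)
t=17: X=(-3), d=0 → +e1, X_18=(-2)

7


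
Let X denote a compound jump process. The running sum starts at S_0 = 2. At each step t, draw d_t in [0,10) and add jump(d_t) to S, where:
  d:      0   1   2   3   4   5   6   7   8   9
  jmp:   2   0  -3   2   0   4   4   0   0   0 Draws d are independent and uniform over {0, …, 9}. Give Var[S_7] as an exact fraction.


Outcome values over d=0..9: [2, 0, -3, 2, 0, 4, 4, 0, 0, 0]
Σy = 9, Σy² = 49, M = 10
μ = 9/10 = 9/10,  σ² = 49/10 − (9/10)² = 409/100
Independent increments: Var[S_7] = 7·σ² = 7·(409/100) = 2863/100

2863/100


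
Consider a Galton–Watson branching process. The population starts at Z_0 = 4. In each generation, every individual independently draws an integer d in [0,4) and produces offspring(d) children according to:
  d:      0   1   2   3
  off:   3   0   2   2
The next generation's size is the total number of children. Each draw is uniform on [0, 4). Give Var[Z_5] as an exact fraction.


240001559/262144

Outcome values over d=0..3: [3, 0, 2, 2]
Σy = 7, Σy² = 17, M = 4
μ = 7/4 = 7/4,  σ² = 17/4 − (7/4)² = 19/16
V_0 = 0, E_0 = 4
V_1 = 19/16·E_0 + (7/4)²·V_0 = 19/4;  E_1 = 7
V_2 = 19/16·E_1 + (7/4)²·V_1 = 1463/64;  E_2 = 49/4
V_3 = 19/16·E_2 + (7/4)²·V_2 = 86583/1024;  E_3 = 343/16
V_4 = 19/16·E_3 + (7/4)²·V_3 = 4659655/16384;  E_4 = 2401/64
V_5 = 19/16·E_4 + (7/4)²·V_4 = 240001559/262144;  E_5 = 16807/256


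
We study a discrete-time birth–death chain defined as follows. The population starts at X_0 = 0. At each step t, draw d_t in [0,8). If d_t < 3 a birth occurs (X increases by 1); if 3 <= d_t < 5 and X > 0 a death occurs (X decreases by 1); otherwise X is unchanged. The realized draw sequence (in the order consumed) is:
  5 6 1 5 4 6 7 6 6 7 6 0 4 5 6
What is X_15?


t=0: X=0, d=5 → hold, X_1=0
t=1: X=0, d=6 → hold, X_2=0
t=2: X=0, d=1 → birth, X_3=1
t=3: X=1, d=5 → hold, X_4=1
t=4: X=1, d=4 → death, X_5=0
t=5: X=0, d=6 → hold, X_6=0
t=6: X=0, d=7 → hold, X_7=0
t=7: X=0, d=6 → hold, X_8=0
t=8: X=0, d=6 → hold, X_9=0
t=9: X=0, d=7 → hold, X_10=0
t=10: X=0, d=6 → hold, X_11=0
t=11: X=0, d=0 → birth, X_12=1
t=12: X=1, d=4 → death, X_13=0
t=13: X=0, d=5 → hold, X_14=0
t=14: X=0, d=6 → hold, X_15=0

0


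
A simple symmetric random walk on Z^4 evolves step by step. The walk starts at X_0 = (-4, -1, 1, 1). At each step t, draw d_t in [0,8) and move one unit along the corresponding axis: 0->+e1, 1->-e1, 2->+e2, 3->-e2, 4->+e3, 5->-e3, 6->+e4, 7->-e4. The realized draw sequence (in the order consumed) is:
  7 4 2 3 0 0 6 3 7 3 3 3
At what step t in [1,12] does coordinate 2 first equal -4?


11

t=0: X=(-4, -1, 1, 1), d=7 → -e4, X_1=(-4, -1, 1, 0)
t=1: X=(-4, -1, 1, 0), d=4 → +e3, X_2=(-4, -1, 2, 0)
t=2: X=(-4, -1, 2, 0), d=2 → +e2, X_3=(-4, 0, 2, 0)
t=3: X=(-4, 0, 2, 0), d=3 → -e2, X_4=(-4, -1, 2, 0)
t=4: X=(-4, -1, 2, 0), d=0 → +e1, X_5=(-3, -1, 2, 0)
t=5: X=(-3, -1, 2, 0), d=0 → +e1, X_6=(-2, -1, 2, 0)
t=6: X=(-2, -1, 2, 0), d=6 → +e4, X_7=(-2, -1, 2, 1)
t=7: X=(-2, -1, 2, 1), d=3 → -e2, X_8=(-2, -2, 2, 1)
t=8: X=(-2, -2, 2, 1), d=7 → -e4, X_9=(-2, -2, 2, 0)
t=9: X=(-2, -2, 2, 0), d=3 → -e2, X_10=(-2, -3, 2, 0)
t=10: X=(-2, -3, 2, 0), d=3 → -e2, X_11=(-2, -4, 2, 0)
t=11: X=(-2, -4, 2, 0), d=3 → -e2, X_12=(-2, -5, 2, 0)


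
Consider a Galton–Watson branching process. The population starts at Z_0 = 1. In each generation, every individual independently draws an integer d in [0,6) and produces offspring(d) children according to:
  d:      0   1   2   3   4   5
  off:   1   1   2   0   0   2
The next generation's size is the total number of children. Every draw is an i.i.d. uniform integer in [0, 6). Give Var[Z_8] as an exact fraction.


Outcome values over d=0..5: [1, 1, 2, 0, 0, 2]
Σy = 6, Σy² = 10, M = 6
μ = 6/6 = 1,  σ² = 10/6 − (1)² = 2/3
V_0 = 0, E_0 = 1
V_1 = 2/3·E_0 + (1)²·V_0 = 2/3;  E_1 = 1
V_2 = 2/3·E_1 + (1)²·V_1 = 4/3;  E_2 = 1
V_3 = 2/3·E_2 + (1)²·V_2 = 2;  E_3 = 1
V_4 = 2/3·E_3 + (1)²·V_3 = 8/3;  E_4 = 1
V_5 = 2/3·E_4 + (1)²·V_4 = 10/3;  E_5 = 1
V_6 = 2/3·E_5 + (1)²·V_5 = 4;  E_6 = 1
V_7 = 2/3·E_6 + (1)²·V_6 = 14/3;  E_7 = 1
V_8 = 2/3·E_7 + (1)²·V_7 = 16/3;  E_8 = 1

16/3


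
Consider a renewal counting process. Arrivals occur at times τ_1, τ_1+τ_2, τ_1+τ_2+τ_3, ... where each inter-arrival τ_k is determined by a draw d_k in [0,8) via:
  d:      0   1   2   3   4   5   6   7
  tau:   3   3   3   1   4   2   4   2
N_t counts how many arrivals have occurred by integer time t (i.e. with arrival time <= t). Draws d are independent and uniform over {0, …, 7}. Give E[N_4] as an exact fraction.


5113/4096

Inter-arrival values over d=0..7: [3, 3, 3, 1, 4, 2, 4, 2]
Each d has probability 1/8, so the pmf of τ is: f(1) = 1/8, f(2) = 1/4, f(3) = 3/8, f(4) = 1/4
Renewal equation for m(n) = E[N_n]: condition on τ_1 = k (if k <= n, one arrival plus a fresh copy on the remaining n−k steps): m(n) = F(n) + Σ_{k<=n} f(k)·m(n−k), where F(n) = P(τ <= n) and m(0) = 0
m(1) = F(1) = 1/8
m(2) = F(2) + f(1)·m(1) = 3/8 + 1/8·1/8 = 25/64
m(3) = F(3) + f(1)·m(2) + f(2)·m(1) = 3/4 + 1/8·25/64 + 1/4·1/8 = 425/512
m(4) = F(4) + f(1)·m(3) + f(2)·m(2) + f(3)·m(1) = 1 + 1/8·425/512 + 1/4·25/64 + 3/8·1/8 = 5113/4096
E[N_4] = m(4) = 5113/4096


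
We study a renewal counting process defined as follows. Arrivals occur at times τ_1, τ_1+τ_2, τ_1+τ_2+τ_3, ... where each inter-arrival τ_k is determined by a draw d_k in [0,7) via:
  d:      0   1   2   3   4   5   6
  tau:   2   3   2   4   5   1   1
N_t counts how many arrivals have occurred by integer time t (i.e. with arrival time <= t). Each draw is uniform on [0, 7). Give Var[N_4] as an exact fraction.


Inter-arrival values over d=0..6: [2, 3, 2, 4, 5, 1, 1]
Each d has probability 1/7, so the pmf of τ is: f(1) = 2/7, f(2) = 2/7, f(3) = 1/7, f(4) = 1/7, f(5) = 1/7
Let p_n(j) = P(N_n = j), with p_0 = [1]. Condition on τ_1: p_n(0) = P(τ > n), and for j >= 1, p_n(j) = Σ_{k<=n} f(k)·p_{n−k}(j−1)
p_1 = [5/7, 2/7]  (j = 0..1)
p_2 = [3/7, 24/49, 4/49]  (j = 0..2)
p_3 = [2/7, 23/49, 76/343, 8/343]  (j = 0..3)
p_4 = [1/7, 22/49, 108/343, 208/2401, 16/2401]  (j = 0..4)
E[N_4] = Σ j·p_4(j) = 3278/2401;  E[N_4²] = Σ j²·p_4(j) = 890/343
Var[N_4] = 890/343 − (3278/2401)² = 4212946/5764801

4212946/5764801


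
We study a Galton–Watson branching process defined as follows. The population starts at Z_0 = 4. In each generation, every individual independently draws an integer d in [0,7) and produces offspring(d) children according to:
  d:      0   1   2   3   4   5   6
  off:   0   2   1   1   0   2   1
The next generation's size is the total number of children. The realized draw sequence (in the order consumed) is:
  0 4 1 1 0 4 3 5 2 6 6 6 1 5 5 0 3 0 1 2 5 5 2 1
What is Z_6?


gen 0: Z_0=4, draws=[0, 4, 1, 1], offspring=[0, 0, 2, 2], Z_1=4
gen 1: Z_1=4, draws=[0, 4, 3, 5], offspring=[0, 0, 1, 2], Z_2=3
gen 2: Z_2=3, draws=[2, 6, 6], offspring=[1, 1, 1], Z_3=3
gen 3: Z_3=3, draws=[6, 1, 5], offspring=[1, 2, 2], Z_4=5
gen 4: Z_4=5, draws=[5, 0, 3, 0, 1], offspring=[2, 0, 1, 0, 2], Z_5=5
gen 5: Z_5=5, draws=[2, 5, 5, 2, 1], offspring=[1, 2, 2, 1, 2], Z_6=8

8


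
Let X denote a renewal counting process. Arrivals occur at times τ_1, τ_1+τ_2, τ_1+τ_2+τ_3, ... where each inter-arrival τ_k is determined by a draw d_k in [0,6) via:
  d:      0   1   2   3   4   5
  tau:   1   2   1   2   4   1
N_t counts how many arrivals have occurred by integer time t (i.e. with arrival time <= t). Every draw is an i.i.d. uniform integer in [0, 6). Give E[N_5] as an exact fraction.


Inter-arrival values over d=0..5: [1, 2, 1, 2, 4, 1]
Each d has probability 1/6, so the pmf of τ is: f(1) = 1/2, f(2) = 1/3, f(4) = 1/6
Renewal equation for m(n) = E[N_n]: condition on τ_1 = k (if k <= n, one arrival plus a fresh copy on the remaining n−k steps): m(n) = F(n) + Σ_{k<=n} f(k)·m(n−k), where F(n) = P(τ <= n) and m(0) = 0
m(1) = F(1) = 1/2
m(2) = F(2) + f(1)·m(1) = 5/6 + 1/2·1/2 = 13/12
m(3) = F(3) + f(1)·m(2) + f(2)·m(1) = 5/6 + 1/2·13/12 + 1/3·1/2 = 37/24
m(4) = F(4) + f(1)·m(3) + f(2)·m(2) = 1 + 1/2·37/24 + 1/3·13/12 = 307/144
m(5) = F(5) + f(1)·m(4) + f(2)·m(3) + f(4)·m(1) = 1 + 1/2·307/144 + 1/3·37/24 + 1/6·1/2 = 767/288
E[N_5] = m(5) = 767/288

767/288


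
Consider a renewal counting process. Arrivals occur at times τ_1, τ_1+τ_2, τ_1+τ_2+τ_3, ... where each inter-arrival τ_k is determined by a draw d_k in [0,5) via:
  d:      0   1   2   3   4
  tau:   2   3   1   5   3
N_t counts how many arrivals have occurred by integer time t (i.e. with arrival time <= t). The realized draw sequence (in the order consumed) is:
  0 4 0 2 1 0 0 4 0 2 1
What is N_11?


draw d_1=0: τ_1=2, arrival time A_1=2
draw d_2=4: τ_2=3, arrival time A_2=5
draw d_3=0: τ_3=2, arrival time A_3=7
draw d_4=2: τ_4=1, arrival time A_4=8
draw d_5=1: τ_5=3, arrival time A_5=11
draw d_6=0: τ_6=2, arrival time A_6=13
draw d_7=0: τ_7=2, arrival time A_7=15
draw d_8=4: τ_8=3, arrival time A_8=18
draw d_9=0: τ_9=2, arrival time A_9=20
draw d_10=2: τ_10=1, arrival time A_10=21
draw d_11=1: τ_11=3, arrival time A_11=24
N_t over t=0..11: 0:0 1:0 2:1 3:1 4:1 5:2 6:2 7:3 8:4 9:4 10:4 11:5

5


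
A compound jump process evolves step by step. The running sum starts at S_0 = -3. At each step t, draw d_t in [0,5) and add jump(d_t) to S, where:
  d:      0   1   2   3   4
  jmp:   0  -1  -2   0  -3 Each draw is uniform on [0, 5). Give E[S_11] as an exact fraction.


Outcome values over d=0..4: [0, -1, -2, 0, -3]
Σy = -6, Σy² = 14, M = 5
μ = -6/5 = -6/5,  σ² = 14/5 − (-6/5)² = 34/25
E[S_11] = -3 + 11·(-6/5) = -81/5

-81/5


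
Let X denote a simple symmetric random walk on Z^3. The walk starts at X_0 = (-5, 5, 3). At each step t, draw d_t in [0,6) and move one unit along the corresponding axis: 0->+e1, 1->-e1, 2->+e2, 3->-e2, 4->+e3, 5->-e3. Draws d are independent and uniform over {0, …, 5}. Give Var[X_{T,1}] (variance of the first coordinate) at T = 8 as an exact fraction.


8/3

Outcome values over d=0..5: [1, -1, 0, 0, 0, 0]
Σy = 0, Σy² = 2, M = 6
μ = 0/6 = 0,  σ² = 2/6 − (0)² = 1/3
Independent increments: Var[X_8] = 8·σ² = 8·(1/3) = 8/3


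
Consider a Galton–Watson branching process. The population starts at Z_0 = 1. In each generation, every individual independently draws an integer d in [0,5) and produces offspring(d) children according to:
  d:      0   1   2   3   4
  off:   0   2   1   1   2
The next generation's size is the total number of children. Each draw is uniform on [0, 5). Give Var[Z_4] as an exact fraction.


Outcome values over d=0..4: [0, 2, 1, 1, 2]
Σy = 6, Σy² = 10, M = 5
μ = 6/5 = 6/5,  σ² = 10/5 − (6/5)² = 14/25
V_0 = 0, E_0 = 1
V_1 = 14/25·E_0 + (6/5)²·V_0 = 14/25;  E_1 = 6/5
V_2 = 14/25·E_1 + (6/5)²·V_1 = 924/625;  E_2 = 36/25
V_3 = 14/25·E_2 + (6/5)²·V_2 = 45864/15625;  E_3 = 216/125
V_4 = 14/25·E_3 + (6/5)²·V_3 = 2029104/390625;  E_4 = 1296/625

2029104/390625


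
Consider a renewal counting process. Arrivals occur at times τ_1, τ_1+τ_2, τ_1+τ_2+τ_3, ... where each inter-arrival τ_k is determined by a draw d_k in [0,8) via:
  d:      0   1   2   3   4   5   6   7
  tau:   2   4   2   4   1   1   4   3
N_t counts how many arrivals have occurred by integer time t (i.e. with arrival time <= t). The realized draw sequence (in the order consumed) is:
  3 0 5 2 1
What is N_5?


draw d_1=3: τ_1=4, arrival time A_1=4
draw d_2=0: τ_2=2, arrival time A_2=6
draw d_3=5: τ_3=1, arrival time A_3=7
draw d_4=2: τ_4=2, arrival time A_4=9
draw d_5=1: τ_5=4, arrival time A_5=13
N_t over t=0..5: 0:0 1:0 2:0 3:0 4:1 5:1

1


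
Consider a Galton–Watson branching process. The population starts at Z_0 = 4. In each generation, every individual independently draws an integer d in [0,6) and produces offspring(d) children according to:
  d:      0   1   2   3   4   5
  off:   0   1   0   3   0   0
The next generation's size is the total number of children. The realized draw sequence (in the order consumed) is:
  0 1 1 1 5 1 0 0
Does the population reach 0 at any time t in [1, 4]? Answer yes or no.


gen 0: Z_0=4, draws=[0, 1, 1, 1], offspring=[0, 1, 1, 1], Z_1=3
gen 1: Z_1=3, draws=[5, 1, 0], offspring=[0, 1, 0], Z_2=1
gen 2: Z_2=1, draws=[0], offspring=[0], Z_3=0
gen 3: Z_3=0, draws=[], offspring=[], Z_4=0

yes


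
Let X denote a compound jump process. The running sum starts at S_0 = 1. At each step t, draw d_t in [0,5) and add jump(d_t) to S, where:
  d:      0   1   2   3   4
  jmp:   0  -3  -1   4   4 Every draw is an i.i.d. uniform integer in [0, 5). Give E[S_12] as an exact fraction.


Outcome values over d=0..4: [0, -3, -1, 4, 4]
Σy = 4, Σy² = 42, M = 5
μ = 4/5 = 4/5,  σ² = 42/5 − (4/5)² = 194/25
E[S_12] = 1 + 12·(4/5) = 53/5

53/5


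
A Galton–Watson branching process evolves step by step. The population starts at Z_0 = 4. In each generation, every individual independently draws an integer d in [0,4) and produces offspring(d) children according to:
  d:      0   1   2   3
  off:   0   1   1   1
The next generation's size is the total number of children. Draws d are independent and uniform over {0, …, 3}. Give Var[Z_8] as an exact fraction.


Outcome values over d=0..3: [0, 1, 1, 1]
Σy = 3, Σy² = 3, M = 4
μ = 3/4 = 3/4,  σ² = 3/4 − (3/4)² = 3/16
V_0 = 0, E_0 = 4
V_1 = 3/16·E_0 + (3/4)²·V_0 = 3/4;  E_1 = 3
V_2 = 3/16·E_1 + (3/4)²·V_1 = 63/64;  E_2 = 9/4
V_3 = 3/16·E_2 + (3/4)²·V_2 = 999/1024;  E_3 = 27/16
V_4 = 3/16·E_3 + (3/4)²·V_3 = 14175/16384;  E_4 = 81/64
V_5 = 3/16·E_4 + (3/4)²·V_4 = 189783/262144;  E_5 = 243/256
V_6 = 3/16·E_5 + (3/4)²·V_5 = 2454543/4194304;  E_6 = 729/1024
V_7 = 3/16·E_6 + (3/4)²·V_6 = 31048839/67108864;  E_7 = 2187/4096
V_8 = 3/16·E_7 + (3/4)²·V_7 = 386934975/1073741824;  E_8 = 6561/16384

386934975/1073741824


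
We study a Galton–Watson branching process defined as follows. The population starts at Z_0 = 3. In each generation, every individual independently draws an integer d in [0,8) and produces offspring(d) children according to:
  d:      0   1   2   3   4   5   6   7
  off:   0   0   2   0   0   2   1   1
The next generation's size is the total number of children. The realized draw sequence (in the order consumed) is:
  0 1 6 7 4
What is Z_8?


0

gen 0: Z_0=3, draws=[0, 1, 6], offspring=[0, 0, 1], Z_1=1
gen 1: Z_1=1, draws=[7], offspring=[1], Z_2=1
gen 2: Z_2=1, draws=[4], offspring=[0], Z_3=0
gen 3: Z_3=0, draws=[], offspring=[], Z_4=0
gen 4: Z_4=0, draws=[], offspring=[], Z_5=0
gen 5: Z_5=0, draws=[], offspring=[], Z_6=0
gen 6: Z_6=0, draws=[], offspring=[], Z_7=0
gen 7: Z_7=0, draws=[], offspring=[], Z_8=0


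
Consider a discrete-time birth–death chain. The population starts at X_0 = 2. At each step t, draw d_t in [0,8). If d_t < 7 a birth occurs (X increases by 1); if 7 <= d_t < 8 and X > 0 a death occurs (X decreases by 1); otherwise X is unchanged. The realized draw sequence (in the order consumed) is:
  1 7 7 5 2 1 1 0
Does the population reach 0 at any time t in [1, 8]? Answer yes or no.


t=0: X=2, d=1 → birth, X_1=3
t=1: X=3, d=7 → death, X_2=2
t=2: X=2, d=7 → death, X_3=1
t=3: X=1, d=5 → birth, X_4=2
t=4: X=2, d=2 → birth, X_5=3
t=5: X=3, d=1 → birth, X_6=4
t=6: X=4, d=1 → birth, X_7=5
t=7: X=5, d=0 → birth, X_8=6

no


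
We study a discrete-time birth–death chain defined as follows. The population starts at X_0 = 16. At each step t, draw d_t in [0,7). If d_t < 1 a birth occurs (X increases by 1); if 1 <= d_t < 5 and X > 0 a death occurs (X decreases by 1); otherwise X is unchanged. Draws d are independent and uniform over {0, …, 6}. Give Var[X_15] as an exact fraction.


X can drop by at most 1 per step and X_0 = 16 > T = 15, so X_t >= 16 − t >= 1 > 0 for every t <= 15: the floor at 0 (the 'and X > 0' condition) never binds. Hence X_15 = X_0 + Σ_{t<15} Y_t with i.i.d. increments Y_t = y(d_t) ∈ {+1, −1, 0}.
Outcome values over d=0..6: [1, -1, -1, -1, -1, 0, 0]
Σy = -3, Σy² = 5, M = 7
μ = -3/7 = -3/7,  σ² = 5/7 − (-3/7)² = 26/49
Independent increments: Var[X_15] = 15·σ² = 15·(26/49) = 390/49

390/49


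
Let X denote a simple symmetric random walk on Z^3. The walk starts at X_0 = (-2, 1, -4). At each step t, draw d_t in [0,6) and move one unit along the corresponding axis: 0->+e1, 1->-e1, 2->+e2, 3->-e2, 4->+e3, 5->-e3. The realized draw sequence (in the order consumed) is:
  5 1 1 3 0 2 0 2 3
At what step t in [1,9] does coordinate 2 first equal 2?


8

t=0: X=(-2, 1, -4), d=5 → -e3, X_1=(-2, 1, -5)
t=1: X=(-2, 1, -5), d=1 → -e1, X_2=(-3, 1, -5)
t=2: X=(-3, 1, -5), d=1 → -e1, X_3=(-4, 1, -5)
t=3: X=(-4, 1, -5), d=3 → -e2, X_4=(-4, 0, -5)
t=4: X=(-4, 0, -5), d=0 → +e1, X_5=(-3, 0, -5)
t=5: X=(-3, 0, -5), d=2 → +e2, X_6=(-3, 1, -5)
t=6: X=(-3, 1, -5), d=0 → +e1, X_7=(-2, 1, -5)
t=7: X=(-2, 1, -5), d=2 → +e2, X_8=(-2, 2, -5)
t=8: X=(-2, 2, -5), d=3 → -e2, X_9=(-2, 1, -5)


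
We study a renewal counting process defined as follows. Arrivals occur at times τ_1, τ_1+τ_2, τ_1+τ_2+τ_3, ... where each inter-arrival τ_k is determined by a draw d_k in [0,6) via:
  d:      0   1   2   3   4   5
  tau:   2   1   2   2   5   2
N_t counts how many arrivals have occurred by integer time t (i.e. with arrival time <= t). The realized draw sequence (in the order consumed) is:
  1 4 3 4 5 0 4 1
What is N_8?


3

draw d_1=1: τ_1=1, arrival time A_1=1
draw d_2=4: τ_2=5, arrival time A_2=6
draw d_3=3: τ_3=2, arrival time A_3=8
draw d_4=4: τ_4=5, arrival time A_4=13
draw d_5=5: τ_5=2, arrival time A_5=15
draw d_6=0: τ_6=2, arrival time A_6=17
draw d_7=4: τ_7=5, arrival time A_7=22
draw d_8=1: τ_8=1, arrival time A_8=23
N_t over t=0..8: 0:0 1:1 2:1 3:1 4:1 5:1 6:2 7:2 8:3


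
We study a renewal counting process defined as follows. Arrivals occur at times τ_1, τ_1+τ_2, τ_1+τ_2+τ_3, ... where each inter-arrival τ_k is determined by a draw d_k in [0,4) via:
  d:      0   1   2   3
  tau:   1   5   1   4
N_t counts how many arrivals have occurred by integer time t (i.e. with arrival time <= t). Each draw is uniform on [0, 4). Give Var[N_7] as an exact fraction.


23039/16384

Inter-arrival values over d=0..3: [1, 5, 1, 4]
Each d has probability 1/4, so the pmf of τ is: f(1) = 1/2, f(4) = 1/4, f(5) = 1/4
Let p_n(j) = P(N_n = j), with p_0 = [1]. Condition on τ_1: p_n(0) = P(τ > n), and for j >= 1, p_n(j) = Σ_{k<=n} f(k)·p_{n−k}(j−1)
p_1 = [1/2, 1/2]  (j = 0..1)
p_2 = [1/2, 1/4, 1/4]  (j = 0..2)
p_3 = [1/2, 1/4, 1/8, 1/8]  (j = 0..3)
p_4 = [1/4, 1/2, 1/8, 1/16, 1/16]  (j = 0..4)
p_5 = [0, 1/2, 3/8, 1/16, 1/32, 1/32]  (j = 0..5)
p_6 = [0, 1/4, 7/16, 1/4, 1/32, 1/64, 1/64]  (j = 0..6)
p_7 = [0, 1/4, 1/4, 5/16, 5/32, 1/64, 1/128, 1/128]  (j = 0..7)
E[N_7] = Σ j·p_7(j) = 319/128;  E[N_7²] = Σ j²·p_7(j) = 975/128
Var[N_7] = 975/128 − (319/128)² = 23039/16384


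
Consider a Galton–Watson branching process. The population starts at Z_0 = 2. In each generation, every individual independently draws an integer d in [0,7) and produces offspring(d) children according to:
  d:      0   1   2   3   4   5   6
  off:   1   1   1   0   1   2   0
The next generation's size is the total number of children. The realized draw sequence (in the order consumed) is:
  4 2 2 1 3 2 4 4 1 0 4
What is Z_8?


gen 0: Z_0=2, draws=[4, 2], offspring=[1, 1], Z_1=2
gen 1: Z_1=2, draws=[2, 1], offspring=[1, 1], Z_2=2
gen 2: Z_2=2, draws=[3, 2], offspring=[0, 1], Z_3=1
gen 3: Z_3=1, draws=[4], offspring=[1], Z_4=1
gen 4: Z_4=1, draws=[4], offspring=[1], Z_5=1
gen 5: Z_5=1, draws=[1], offspring=[1], Z_6=1
gen 6: Z_6=1, draws=[0], offspring=[1], Z_7=1
gen 7: Z_7=1, draws=[4], offspring=[1], Z_8=1

1


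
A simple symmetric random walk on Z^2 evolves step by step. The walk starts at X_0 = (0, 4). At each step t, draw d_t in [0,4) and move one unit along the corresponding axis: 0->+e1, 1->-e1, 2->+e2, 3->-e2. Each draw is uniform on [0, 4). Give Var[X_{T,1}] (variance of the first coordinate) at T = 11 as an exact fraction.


11/2

Outcome values over d=0..3: [1, -1, 0, 0]
Σy = 0, Σy² = 2, M = 4
μ = 0/4 = 0,  σ² = 2/4 − (0)² = 1/2
Independent increments: Var[X_11] = 11·σ² = 11·(1/2) = 11/2


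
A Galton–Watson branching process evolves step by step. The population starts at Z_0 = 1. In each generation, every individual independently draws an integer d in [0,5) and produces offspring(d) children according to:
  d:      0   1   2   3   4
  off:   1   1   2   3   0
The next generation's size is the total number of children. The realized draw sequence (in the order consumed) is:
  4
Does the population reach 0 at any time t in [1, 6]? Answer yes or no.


yes

gen 0: Z_0=1, draws=[4], offspring=[0], Z_1=0
gen 1: Z_1=0, draws=[], offspring=[], Z_2=0
gen 2: Z_2=0, draws=[], offspring=[], Z_3=0
gen 3: Z_3=0, draws=[], offspring=[], Z_4=0
gen 4: Z_4=0, draws=[], offspring=[], Z_5=0
gen 5: Z_5=0, draws=[], offspring=[], Z_6=0


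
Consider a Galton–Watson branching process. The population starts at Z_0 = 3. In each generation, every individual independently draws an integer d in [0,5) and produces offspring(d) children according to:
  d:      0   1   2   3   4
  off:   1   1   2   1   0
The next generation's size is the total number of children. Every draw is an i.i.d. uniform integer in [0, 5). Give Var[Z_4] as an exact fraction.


Outcome values over d=0..4: [1, 1, 2, 1, 0]
Σy = 5, Σy² = 7, M = 5
μ = 5/5 = 1,  σ² = 7/5 − (1)² = 2/5
V_0 = 0, E_0 = 3
V_1 = 2/5·E_0 + (1)²·V_0 = 6/5;  E_1 = 3
V_2 = 2/5·E_1 + (1)²·V_1 = 12/5;  E_2 = 3
V_3 = 2/5·E_2 + (1)²·V_2 = 18/5;  E_3 = 3
V_4 = 2/5·E_3 + (1)²·V_3 = 24/5;  E_4 = 3

24/5


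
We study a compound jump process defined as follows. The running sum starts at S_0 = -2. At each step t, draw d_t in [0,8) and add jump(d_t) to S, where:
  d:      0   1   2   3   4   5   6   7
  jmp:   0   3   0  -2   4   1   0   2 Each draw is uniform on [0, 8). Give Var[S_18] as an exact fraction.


117/2

Outcome values over d=0..7: [0, 3, 0, -2, 4, 1, 0, 2]
Σy = 8, Σy² = 34, M = 8
μ = 8/8 = 1,  σ² = 34/8 − (1)² = 13/4
Independent increments: Var[S_18] = 18·σ² = 18·(13/4) = 117/2


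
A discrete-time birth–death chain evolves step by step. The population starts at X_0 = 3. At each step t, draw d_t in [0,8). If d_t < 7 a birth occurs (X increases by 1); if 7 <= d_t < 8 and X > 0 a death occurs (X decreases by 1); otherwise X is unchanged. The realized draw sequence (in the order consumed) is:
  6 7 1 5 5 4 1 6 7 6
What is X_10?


9

t=0: X=3, d=6 → birth, X_1=4
t=1: X=4, d=7 → death, X_2=3
t=2: X=3, d=1 → birth, X_3=4
t=3: X=4, d=5 → birth, X_4=5
t=4: X=5, d=5 → birth, X_5=6
t=5: X=6, d=4 → birth, X_6=7
t=6: X=7, d=1 → birth, X_7=8
t=7: X=8, d=6 → birth, X_8=9
t=8: X=9, d=7 → death, X_9=8
t=9: X=8, d=6 → birth, X_10=9


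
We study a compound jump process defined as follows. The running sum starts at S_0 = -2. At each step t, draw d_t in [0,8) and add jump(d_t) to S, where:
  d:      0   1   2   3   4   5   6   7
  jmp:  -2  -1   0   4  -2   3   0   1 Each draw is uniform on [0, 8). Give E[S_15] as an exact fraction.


29/8

Outcome values over d=0..7: [-2, -1, 0, 4, -2, 3, 0, 1]
Σy = 3, Σy² = 35, M = 8
μ = 3/8 = 3/8,  σ² = 35/8 − (3/8)² = 271/64
E[S_15] = -2 + 15·(3/8) = 29/8


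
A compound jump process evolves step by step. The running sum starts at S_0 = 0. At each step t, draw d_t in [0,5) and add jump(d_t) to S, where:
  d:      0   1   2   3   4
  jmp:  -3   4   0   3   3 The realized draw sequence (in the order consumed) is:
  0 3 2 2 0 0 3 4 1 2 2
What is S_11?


4

t=0: S=0, d=0, jump=-3, S_1=-3
t=1: S=-3, d=3, jump=3, S_2=0
t=2: S=0, d=2, jump=0, S_3=0
t=3: S=0, d=2, jump=0, S_4=0
t=4: S=0, d=0, jump=-3, S_5=-3
t=5: S=-3, d=0, jump=-3, S_6=-6
t=6: S=-6, d=3, jump=3, S_7=-3
t=7: S=-3, d=4, jump=3, S_8=0
t=8: S=0, d=1, jump=4, S_9=4
t=9: S=4, d=2, jump=0, S_10=4
t=10: S=4, d=2, jump=0, S_11=4


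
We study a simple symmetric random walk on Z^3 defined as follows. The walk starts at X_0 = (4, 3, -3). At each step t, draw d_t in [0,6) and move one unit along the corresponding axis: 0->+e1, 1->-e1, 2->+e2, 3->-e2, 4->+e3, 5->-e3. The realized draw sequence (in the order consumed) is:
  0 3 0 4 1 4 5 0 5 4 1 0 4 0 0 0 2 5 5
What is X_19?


(9, 3, -3)

t=0: X=(4, 3, -3), d=0 → +e1, X_1=(5, 3, -3)
t=1: X=(5, 3, -3), d=3 → -e2, X_2=(5, 2, -3)
t=2: X=(5, 2, -3), d=0 → +e1, X_3=(6, 2, -3)
t=3: X=(6, 2, -3), d=4 → +e3, X_4=(6, 2, -2)
t=4: X=(6, 2, -2), d=1 → -e1, X_5=(5, 2, -2)
t=5: X=(5, 2, -2), d=4 → +e3, X_6=(5, 2, -1)
t=6: X=(5, 2, -1), d=5 → -e3, X_7=(5, 2, -2)
t=7: X=(5, 2, -2), d=0 → +e1, X_8=(6, 2, -2)
t=8: X=(6, 2, -2), d=5 → -e3, X_9=(6, 2, -3)
t=9: X=(6, 2, -3), d=4 → +e3, X_10=(6, 2, -2)
t=10: X=(6, 2, -2), d=1 → -e1, X_11=(5, 2, -2)
t=11: X=(5, 2, -2), d=0 → +e1, X_12=(6, 2, -2)
t=12: X=(6, 2, -2), d=4 → +e3, X_13=(6, 2, -1)
t=13: X=(6, 2, -1), d=0 → +e1, X_14=(7, 2, -1)
t=14: X=(7, 2, -1), d=0 → +e1, X_15=(8, 2, -1)
t=15: X=(8, 2, -1), d=0 → +e1, X_16=(9, 2, -1)
t=16: X=(9, 2, -1), d=2 → +e2, X_17=(9, 3, -1)
t=17: X=(9, 3, -1), d=5 → -e3, X_18=(9, 3, -2)
t=18: X=(9, 3, -2), d=5 → -e3, X_19=(9, 3, -3)


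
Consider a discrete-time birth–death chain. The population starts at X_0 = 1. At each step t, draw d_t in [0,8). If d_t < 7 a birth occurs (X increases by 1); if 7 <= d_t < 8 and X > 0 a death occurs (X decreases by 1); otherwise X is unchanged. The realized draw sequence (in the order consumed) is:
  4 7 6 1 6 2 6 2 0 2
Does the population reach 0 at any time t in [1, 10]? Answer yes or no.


no

t=0: X=1, d=4 → birth, X_1=2
t=1: X=2, d=7 → death, X_2=1
t=2: X=1, d=6 → birth, X_3=2
t=3: X=2, d=1 → birth, X_4=3
t=4: X=3, d=6 → birth, X_5=4
t=5: X=4, d=2 → birth, X_6=5
t=6: X=5, d=6 → birth, X_7=6
t=7: X=6, d=2 → birth, X_8=7
t=8: X=7, d=0 → birth, X_9=8
t=9: X=8, d=2 → birth, X_10=9


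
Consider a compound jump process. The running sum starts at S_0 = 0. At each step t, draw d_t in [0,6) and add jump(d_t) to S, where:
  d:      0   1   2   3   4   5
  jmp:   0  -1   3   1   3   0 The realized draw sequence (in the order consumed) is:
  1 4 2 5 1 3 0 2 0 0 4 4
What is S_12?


t=0: S=0, d=1, jump=-1, S_1=-1
t=1: S=-1, d=4, jump=3, S_2=2
t=2: S=2, d=2, jump=3, S_3=5
t=3: S=5, d=5, jump=0, S_4=5
t=4: S=5, d=1, jump=-1, S_5=4
t=5: S=4, d=3, jump=1, S_6=5
t=6: S=5, d=0, jump=0, S_7=5
t=7: S=5, d=2, jump=3, S_8=8
t=8: S=8, d=0, jump=0, S_9=8
t=9: S=8, d=0, jump=0, S_10=8
t=10: S=8, d=4, jump=3, S_11=11
t=11: S=11, d=4, jump=3, S_12=14

14


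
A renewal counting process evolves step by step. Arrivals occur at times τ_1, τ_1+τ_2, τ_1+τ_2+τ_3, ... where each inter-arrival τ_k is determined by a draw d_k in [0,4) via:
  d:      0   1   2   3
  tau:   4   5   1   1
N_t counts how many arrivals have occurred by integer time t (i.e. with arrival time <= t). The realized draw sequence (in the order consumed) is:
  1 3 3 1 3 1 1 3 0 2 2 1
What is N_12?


4

draw d_1=1: τ_1=5, arrival time A_1=5
draw d_2=3: τ_2=1, arrival time A_2=6
draw d_3=3: τ_3=1, arrival time A_3=7
draw d_4=1: τ_4=5, arrival time A_4=12
draw d_5=3: τ_5=1, arrival time A_5=13
draw d_6=1: τ_6=5, arrival time A_6=18
draw d_7=1: τ_7=5, arrival time A_7=23
draw d_8=3: τ_8=1, arrival time A_8=24
draw d_9=0: τ_9=4, arrival time A_9=28
draw d_10=2: τ_10=1, arrival time A_10=29
draw d_11=2: τ_11=1, arrival time A_11=30
draw d_12=1: τ_12=5, arrival time A_12=35
N_t over t=0..12: 0:0 1:0 2:0 3:0 4:0 5:1 6:2 7:3 8:3 9:3 10:3 11:3 12:4


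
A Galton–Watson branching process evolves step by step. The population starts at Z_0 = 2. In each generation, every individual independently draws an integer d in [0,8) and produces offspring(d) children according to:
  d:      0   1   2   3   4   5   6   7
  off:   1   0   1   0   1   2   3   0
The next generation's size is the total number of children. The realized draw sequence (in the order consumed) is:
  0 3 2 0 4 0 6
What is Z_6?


3

gen 0: Z_0=2, draws=[0, 3], offspring=[1, 0], Z_1=1
gen 1: Z_1=1, draws=[2], offspring=[1], Z_2=1
gen 2: Z_2=1, draws=[0], offspring=[1], Z_3=1
gen 3: Z_3=1, draws=[4], offspring=[1], Z_4=1
gen 4: Z_4=1, draws=[0], offspring=[1], Z_5=1
gen 5: Z_5=1, draws=[6], offspring=[3], Z_6=3


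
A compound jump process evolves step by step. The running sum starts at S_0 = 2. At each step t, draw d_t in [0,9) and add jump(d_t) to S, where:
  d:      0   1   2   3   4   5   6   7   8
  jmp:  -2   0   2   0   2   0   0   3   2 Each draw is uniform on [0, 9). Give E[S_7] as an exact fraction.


67/9

Outcome values over d=0..8: [-2, 0, 2, 0, 2, 0, 0, 3, 2]
Σy = 7, Σy² = 25, M = 9
μ = 7/9 = 7/9,  σ² = 25/9 − (7/9)² = 176/81
E[S_7] = 2 + 7·(7/9) = 67/9


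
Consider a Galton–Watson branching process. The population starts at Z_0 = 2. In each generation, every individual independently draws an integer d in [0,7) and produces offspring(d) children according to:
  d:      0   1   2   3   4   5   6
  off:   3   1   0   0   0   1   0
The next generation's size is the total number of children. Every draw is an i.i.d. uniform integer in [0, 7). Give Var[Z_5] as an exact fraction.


Outcome values over d=0..6: [3, 1, 0, 0, 0, 1, 0]
Σy = 5, Σy² = 11, M = 7
μ = 5/7 = 5/7,  σ² = 11/7 − (5/7)² = 52/49
V_0 = 0, E_0 = 2
V_1 = 52/49·E_0 + (5/7)²·V_0 = 104/49;  E_1 = 10/7
V_2 = 52/49·E_1 + (5/7)²·V_1 = 6240/2401;  E_2 = 50/49
V_3 = 52/49·E_2 + (5/7)²·V_2 = 283400/117649;  E_3 = 250/343
V_4 = 52/49·E_3 + (5/7)²·V_3 = 11544000/5764801;  E_4 = 1250/2401
V_5 = 52/49·E_4 + (5/7)²·V_4 = 444665000/282475249;  E_5 = 6250/16807

444665000/282475249


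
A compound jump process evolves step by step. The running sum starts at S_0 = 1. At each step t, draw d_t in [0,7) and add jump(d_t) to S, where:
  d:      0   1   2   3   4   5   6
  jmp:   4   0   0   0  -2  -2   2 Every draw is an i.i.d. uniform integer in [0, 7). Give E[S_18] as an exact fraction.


43/7

Outcome values over d=0..6: [4, 0, 0, 0, -2, -2, 2]
Σy = 2, Σy² = 28, M = 7
μ = 2/7 = 2/7,  σ² = 28/7 − (2/7)² = 192/49
E[S_18] = 1 + 18·(2/7) = 43/7


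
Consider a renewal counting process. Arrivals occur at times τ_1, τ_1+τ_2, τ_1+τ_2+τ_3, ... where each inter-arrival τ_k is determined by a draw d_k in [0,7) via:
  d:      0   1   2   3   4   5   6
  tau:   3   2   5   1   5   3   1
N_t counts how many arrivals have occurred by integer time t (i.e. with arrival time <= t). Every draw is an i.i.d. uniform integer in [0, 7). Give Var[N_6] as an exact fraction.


10385232108/13841287201

Inter-arrival values over d=0..6: [3, 2, 5, 1, 5, 3, 1]
Each d has probability 1/7, so the pmf of τ is: f(1) = 2/7, f(2) = 1/7, f(3) = 2/7, f(5) = 2/7
Let p_n(j) = P(N_n = j), with p_0 = [1]. Condition on τ_1: p_n(0) = P(τ > n), and for j >= 1, p_n(j) = Σ_{k<=n} f(k)·p_{n−k}(j−1)
p_1 = [5/7, 2/7]  (j = 0..1)
p_2 = [4/7, 17/49, 4/49]  (j = 0..2)
p_3 = [2/7, 27/49, 48/343, 8/343]  (j = 0..3)
p_4 = [2/7, 18/49, 99/343, 124/2401, 16/2401]  (j = 0..4)
p_5 = [0, 4/7, 97/343, 302/2401, 304/16807, 32/16807]  (j = 0..5)
p_6 = [0, 16/49, 156/343, 389/2401, 120/2401, 720/117649, 64/117649]  (j = 0..6)
E[N_6] = Σ j·p_6(j) = 230119/117649;  E[N_6²] = Σ j²·p_6(j) = 538381/117649
Var[N_6] = 538381/117649 − (230119/117649)² = 10385232108/13841287201


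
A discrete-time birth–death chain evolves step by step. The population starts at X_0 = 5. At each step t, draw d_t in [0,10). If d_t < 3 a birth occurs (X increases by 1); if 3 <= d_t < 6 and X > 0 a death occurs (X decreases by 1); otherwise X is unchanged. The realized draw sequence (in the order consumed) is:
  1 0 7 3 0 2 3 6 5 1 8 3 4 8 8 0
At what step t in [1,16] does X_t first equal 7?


2

t=0: X=5, d=1 → birth, X_1=6
t=1: X=6, d=0 → birth, X_2=7
t=2: X=7, d=7 → hold, X_3=7
t=3: X=7, d=3 → death, X_4=6
t=4: X=6, d=0 → birth, X_5=7
t=5: X=7, d=2 → birth, X_6=8
t=6: X=8, d=3 → death, X_7=7
t=7: X=7, d=6 → hold, X_8=7
t=8: X=7, d=5 → death, X_9=6
t=9: X=6, d=1 → birth, X_10=7
t=10: X=7, d=8 → hold, X_11=7
t=11: X=7, d=3 → death, X_12=6
t=12: X=6, d=4 → death, X_13=5
t=13: X=5, d=8 → hold, X_14=5
t=14: X=5, d=8 → hold, X_15=5
t=15: X=5, d=0 → birth, X_16=6


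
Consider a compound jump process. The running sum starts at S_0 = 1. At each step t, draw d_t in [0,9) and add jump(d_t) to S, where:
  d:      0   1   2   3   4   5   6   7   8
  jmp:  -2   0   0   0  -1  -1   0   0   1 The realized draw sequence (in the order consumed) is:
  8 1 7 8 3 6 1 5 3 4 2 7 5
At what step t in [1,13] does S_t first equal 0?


13

t=0: S=1, d=8, jump=1, S_1=2
t=1: S=2, d=1, jump=0, S_2=2
t=2: S=2, d=7, jump=0, S_3=2
t=3: S=2, d=8, jump=1, S_4=3
t=4: S=3, d=3, jump=0, S_5=3
t=5: S=3, d=6, jump=0, S_6=3
t=6: S=3, d=1, jump=0, S_7=3
t=7: S=3, d=5, jump=-1, S_8=2
t=8: S=2, d=3, jump=0, S_9=2
t=9: S=2, d=4, jump=-1, S_10=1
t=10: S=1, d=2, jump=0, S_11=1
t=11: S=1, d=7, jump=0, S_12=1
t=12: S=1, d=5, jump=-1, S_13=0


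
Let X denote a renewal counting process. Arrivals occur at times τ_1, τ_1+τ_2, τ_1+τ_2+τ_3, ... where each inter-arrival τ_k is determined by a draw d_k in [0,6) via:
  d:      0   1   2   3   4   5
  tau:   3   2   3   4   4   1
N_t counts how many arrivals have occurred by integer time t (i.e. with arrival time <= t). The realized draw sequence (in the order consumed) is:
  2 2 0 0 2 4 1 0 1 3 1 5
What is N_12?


4

draw d_1=2: τ_1=3, arrival time A_1=3
draw d_2=2: τ_2=3, arrival time A_2=6
draw d_3=0: τ_3=3, arrival time A_3=9
draw d_4=0: τ_4=3, arrival time A_4=12
draw d_5=2: τ_5=3, arrival time A_5=15
draw d_6=4: τ_6=4, arrival time A_6=19
draw d_7=1: τ_7=2, arrival time A_7=21
draw d_8=0: τ_8=3, arrival time A_8=24
draw d_9=1: τ_9=2, arrival time A_9=26
draw d_10=3: τ_10=4, arrival time A_10=30
draw d_11=1: τ_11=2, arrival time A_11=32
draw d_12=5: τ_12=1, arrival time A_12=33
N_t over t=0..12: 0:0 1:0 2:0 3:1 4:1 5:1 6:2 7:2 8:2 9:3 10:3 11:3 12:4


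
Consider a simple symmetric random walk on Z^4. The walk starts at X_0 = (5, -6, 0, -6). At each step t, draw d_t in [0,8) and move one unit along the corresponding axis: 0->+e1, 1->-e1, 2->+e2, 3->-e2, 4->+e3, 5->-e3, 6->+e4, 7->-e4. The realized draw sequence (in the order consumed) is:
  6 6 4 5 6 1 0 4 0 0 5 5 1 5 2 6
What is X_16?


t=0: X=(5, -6, 0, -6), d=6 → +e4, X_1=(5, -6, 0, -5)
t=1: X=(5, -6, 0, -5), d=6 → +e4, X_2=(5, -6, 0, -4)
t=2: X=(5, -6, 0, -4), d=4 → +e3, X_3=(5, -6, 1, -4)
t=3: X=(5, -6, 1, -4), d=5 → -e3, X_4=(5, -6, 0, -4)
t=4: X=(5, -6, 0, -4), d=6 → +e4, X_5=(5, -6, 0, -3)
t=5: X=(5, -6, 0, -3), d=1 → -e1, X_6=(4, -6, 0, -3)
t=6: X=(4, -6, 0, -3), d=0 → +e1, X_7=(5, -6, 0, -3)
t=7: X=(5, -6, 0, -3), d=4 → +e3, X_8=(5, -6, 1, -3)
t=8: X=(5, -6, 1, -3), d=0 → +e1, X_9=(6, -6, 1, -3)
t=9: X=(6, -6, 1, -3), d=0 → +e1, X_10=(7, -6, 1, -3)
t=10: X=(7, -6, 1, -3), d=5 → -e3, X_11=(7, -6, 0, -3)
t=11: X=(7, -6, 0, -3), d=5 → -e3, X_12=(7, -6, -1, -3)
t=12: X=(7, -6, -1, -3), d=1 → -e1, X_13=(6, -6, -1, -3)
t=13: X=(6, -6, -1, -3), d=5 → -e3, X_14=(6, -6, -2, -3)
t=14: X=(6, -6, -2, -3), d=2 → +e2, X_15=(6, -5, -2, -3)
t=15: X=(6, -5, -2, -3), d=6 → +e4, X_16=(6, -5, -2, -2)

(6, -5, -2, -2)
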